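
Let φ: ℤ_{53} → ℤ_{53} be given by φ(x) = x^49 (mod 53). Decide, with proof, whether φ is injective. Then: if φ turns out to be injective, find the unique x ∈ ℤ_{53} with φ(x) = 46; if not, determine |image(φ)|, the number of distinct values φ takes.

16

Since 53 is prime, the nonzero elements of ℤ_{53} form a cyclic group of order 52.
As gcd(49, 52) = 1, raising to the 49th power is a bijection on this group: if u^49 ≡ v^49 then (uv^{−1})^49 = 1, and the only element of order dividing gcd(49, 52) = 1 is 1, so u = v.
With φ(0) = 0 this makes φ injective on all of ℤ_{53}, hence bijective (finite equal-size domain and codomain). In particular φ is injective.
Since φ is injective, we find the preimage of 46. The inverse of x ↦ x^49 on (ℤ_{53})^× is x ↦ x^17, because 49·17 = 833 = 16·52 + 1 ≡ 1 (mod 52) and x^{52} = 1 for x ≠ 0 (Fermat). So φ⁻¹(46) = 46^17 mod 53.
Repeated squaring mod 53: 46^1 ≡ 46, 46^2 ≡ 46² = 2116 ≡ 49, 46^4 ≡ 49² = 2401 ≡ 16, 46^8 ≡ 16² = 256 ≡ 44, 46^16 ≡ 44² = 1936 ≡ 28. Since 17 = 16 + 1, 46^17 ≡ 28·46: 28·46 = 1288 ≡ 16. So 46^17 ≡ 16 (mod 53).
Hence φ⁻¹(46) = 16.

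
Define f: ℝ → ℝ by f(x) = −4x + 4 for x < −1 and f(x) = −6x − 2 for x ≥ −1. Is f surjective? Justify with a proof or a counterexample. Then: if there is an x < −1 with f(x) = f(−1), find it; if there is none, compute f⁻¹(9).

-5/4

Both pieces are strictly decreasing (slopes −4 and −6), so each is injective on its own interval.
The left piece maps (−∞, −1) onto (8, ∞); the right piece maps [−1, ∞) onto (−∞, 4].
The union (8, ∞) ∪ (−∞, 4] omits the interval between 8 and 4; in particular 8 has no preimage. So f is not surjective.
Because the two images are disjoint, no x < −1 has f(x) = f(−1), so we compute f⁻¹(9): 9 lies in (8, ∞), so solve −4x + 4 = 9: x = (9 − 4)/(−4) = −5/4.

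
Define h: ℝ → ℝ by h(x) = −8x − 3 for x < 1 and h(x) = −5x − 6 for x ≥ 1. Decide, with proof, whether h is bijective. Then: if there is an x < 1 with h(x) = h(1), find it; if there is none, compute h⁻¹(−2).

Both pieces are strictly decreasing (slopes −8 and −5), so each is injective on its own interval.
The left piece maps (−∞, 1) onto (−11, ∞); the right piece maps [1, ∞) onto (−∞, −11].
Since −11 = −11, the images partition ℝ: h is injective and surjective, hence bijective.
Because the two images are disjoint, no x < 1 has h(x) = h(1), so we compute h⁻¹(−2): −2 lies in (−11, ∞), so solve −8x − 3 = −2: x = (−2 + 3)/(−8) = −1/8.

-1/8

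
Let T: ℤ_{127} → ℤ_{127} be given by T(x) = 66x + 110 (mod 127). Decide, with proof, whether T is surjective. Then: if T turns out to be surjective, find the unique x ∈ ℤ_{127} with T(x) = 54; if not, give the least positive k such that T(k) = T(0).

Recall: surjectivity means every element of the codomain has a preimage under T.
Since gcd(66, 127) = 1, 66 is invertible modulo 127. Euclid's algorithm: 127 = 1·66 + 61, 66 = 1·61 + 5, 61 = 12·5 + 1; back-substituting gives 1 = 102·66 − 53·127, so 66⁻¹ ≡ 102 (mod 127).
For any y ∈ ℤ_{127}, x = 102(y − 110) mod 127 satisfies T(x) = 66·102(y − 110) + 110 ≡ y (since 66·102 ≡ 1 mod 127). So every y has a preimage.
Thus T is surjective.
Since T is surjective, we find T⁻¹(54): we need 66x ≡ 54 − 110 ≡ 71 (mod 127). Using 66⁻¹ = 102: x ≡ 102·71 = 7242 = 57·127 + 3, so x = 3.
Check: T(3) = 66·3 + 110 = 308 = 2·127 + 54 ≡ 54 (mod 127).

3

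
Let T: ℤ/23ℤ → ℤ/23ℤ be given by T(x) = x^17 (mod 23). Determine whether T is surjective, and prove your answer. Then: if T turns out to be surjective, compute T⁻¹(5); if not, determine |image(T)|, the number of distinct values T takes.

Since 23 is prime, the nonzero elements of ℤ/23ℤ form a cyclic group of order 22.
As gcd(17, 22) = 1, raising to the 17th power is a bijection on this group: if s^17 ≡ t^17 then (st^{−1})^17 = 1, and the only element of order dividing gcd(17, 22) = 1 is 1, so s = t.
With T(0) = 0 this makes T injective on all of ℤ/23ℤ, hence bijective (finite equal-size domain and codomain). In particular T is surjective.
Since T is surjective, we find the preimage of 5. The inverse of x ↦ x^17 on (ℤ/23ℤ)^× is x ↦ x^13, because 17·13 = 221 = 10·22 + 1 ≡ 1 (mod 22) and x^{22} = 1 for x ≠ 0 (Fermat). So T⁻¹(5) = 5^13 mod 23.
Repeated squaring mod 23: 5^1 ≡ 5, 5^2 ≡ 5² = 25 ≡ 2, 5^4 ≡ 2² = 4, 5^8 ≡ 4² = 16. Since 13 = 8 + 4 + 1, 5^13 ≡ 16·4·5: 16·4 = 64 ≡ 18, then 18·5 = 90 ≡ 21. So 5^13 ≡ 21 (mod 23).
Hence T⁻¹(5) = 21.

21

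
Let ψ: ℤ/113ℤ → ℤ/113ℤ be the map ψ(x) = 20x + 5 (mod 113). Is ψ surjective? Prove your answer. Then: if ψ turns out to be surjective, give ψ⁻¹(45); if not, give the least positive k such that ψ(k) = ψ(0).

Recall that surjectivity means every element of the codomain has a preimage under ψ.
Since gcd(20, 113) = 1, 20 is invertible modulo 113. Euclid's algorithm: 113 = 5·20 + 13, 20 = 1·13 + 7, 13 = 1·7 + 6, 7 = 1·6 + 1; back-substituting gives 1 = 17·20 − 3·113, so 20⁻¹ ≡ 17 (mod 113).
For any y ∈ ℤ/113ℤ, x = 17(y − 5) mod 113 satisfies ψ(x) = 20·17(y − 5) + 5 ≡ y (since 20·17 ≡ 1 mod 113). So every y has a preimage.
Therefore ψ is surjective.
Since ψ is surjective, we find ψ⁻¹(45): we need 20x ≡ 45 − 5 ≡ 40 (mod 113). Using 20⁻¹ = 17: x ≡ 17·40 = 680 = 6·113 + 2, so x = 2.
Check: ψ(2) = 20·2 + 5 = 45 ≡ 45 (mod 113).

2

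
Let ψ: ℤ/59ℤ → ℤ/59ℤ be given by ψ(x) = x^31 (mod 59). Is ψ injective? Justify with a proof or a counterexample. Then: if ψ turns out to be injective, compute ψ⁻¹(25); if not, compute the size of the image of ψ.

Since 59 is prime, the nonzero elements of ℤ/59ℤ form a cyclic group of order 58.
As gcd(31, 58) = 1, raising to the 31st power is a bijection on this group: if s^31 ≡ t^31 then (st^{−1})^31 = 1, and the only element of order dividing gcd(31, 58) = 1 is 1, so s = t.
With ψ(0) = 0 this makes ψ injective on all of ℤ/59ℤ, hence bijective (finite equal-size domain and codomain). In particular ψ is injective.
Since ψ is injective, we find the preimage of 25. The inverse of x ↦ x^31 on (ℤ/59ℤ)^× is x ↦ x^15, because 31·15 = 465 = 8·58 + 1 ≡ 1 (mod 58) and x^{58} = 1 for x ≠ 0 (Fermat). So ψ⁻¹(25) = 25^15 mod 59.
Repeated squaring mod 59: 25^1 ≡ 25, 25^2 ≡ 25² = 625 ≡ 35, 25^4 ≡ 35² = 1225 ≡ 45, 25^8 ≡ 45² = 2025 ≡ 19. Since 15 = 8 + 4 + 2 + 1, 25^15 ≡ 19·45·35·25: 19·45 = 855 ≡ 29, then 29·35 = 1015 ≡ 12, then 12·25 = 300 ≡ 5. So 25^15 ≡ 5 (mod 59).
Hence ψ⁻¹(25) = 5.

5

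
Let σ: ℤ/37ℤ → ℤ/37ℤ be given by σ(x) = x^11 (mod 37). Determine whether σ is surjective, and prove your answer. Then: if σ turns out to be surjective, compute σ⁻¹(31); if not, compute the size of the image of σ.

Since 37 is prime, the nonzero elements of ℤ/37ℤ form a cyclic group of order 36.
As gcd(11, 36) = 1, raising to the 11th power is a bijection on this group: if a^11 ≡ b^11 then (ab^{−1})^11 = 1, and the only element of order dividing gcd(11, 36) = 1 is 1, so a = b.
With σ(0) = 0 this makes σ injective on all of ℤ/37ℤ, hence bijective (finite equal-size domain and codomain). In particular σ is surjective.
Since σ is surjective, we find the preimage of 31. The inverse of x ↦ x^11 on (ℤ/37ℤ)^× is x ↦ x^23, because 11·23 = 253 = 7·36 + 1 ≡ 1 (mod 36) and x^{36} = 1 for x ≠ 0 (Fermat). So σ⁻¹(31) = 31^23 mod 37.
Repeated squaring mod 37: 31^1 ≡ 31, 31^2 ≡ 31² = 961 ≡ 36, 31^4 ≡ 36² = 1296 ≡ 1, 31^8 ≡ 1² = 1, 31^16 ≡ 1² = 1. Since 23 = 16 + 4 + 2 + 1, 31^23 ≡ 1·1·36·31: 1·1 = 1, then 1·36 = 36, then 36·31 = 1116 ≡ 6. So 31^23 ≡ 6 (mod 37).
Hence σ⁻¹(31) = 6.

6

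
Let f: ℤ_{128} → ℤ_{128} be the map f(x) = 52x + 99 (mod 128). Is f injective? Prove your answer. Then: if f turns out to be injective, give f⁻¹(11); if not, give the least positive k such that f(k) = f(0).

32

We have gcd(52, 128) = 4 > 1. Taking s = 0 and t = 32: f(0) = 99 and f(32) = 52·32 + 99 = 1763 ≡ 99 (mod 128).
So f(0) = f(32) while 0 ≠ 32, thus f is not injective.
Since f is not injective, we find the least positive k with f(k) = f(0): this means 52k ≡ 0 (mod 128), i.e. 128 ∣ 52k. Since gcd(52, 128) = 4, dividing through by 4 this holds exactly when 32 ∣ 13k, and as gcd(13, 32) = 1, exactly when 32 ∣ k.
The smallest positive such k is 32.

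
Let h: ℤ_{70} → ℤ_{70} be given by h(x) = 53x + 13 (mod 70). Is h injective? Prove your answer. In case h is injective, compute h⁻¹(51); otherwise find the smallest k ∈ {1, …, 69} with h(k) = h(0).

6

If h(x_1) = h(x_2), then 53x_1 ≡ 53x_2 (mod 70). Because gcd(53, 70) = 1, we may cancel 53 to get x_1 ≡ x_2 (mod 70).
Thus h is injective.
We now compute 53⁻¹ mod 70 explicitly. Euclid's algorithm: 70 = 1·53 + 17, 53 = 3·17 + 2, 17 = 8·2 + 1; back-substituting gives 1 = 37·53 − 28·70, so 53⁻¹ ≡ 37 (mod 70).
Since h is injective, we compute h⁻¹(51): solve 53x + 13 ≡ 51 (mod 70), i.e. 53x ≡ 38 (mod 70).
Multiplying by 53⁻¹ = 37 gives x ≡ 37·38 = 1406 = 20·70 + 6 ≡ 6 (mod 70).
Check: h(6) = 53·6 + 13 = 331 = 4·70 + 51 ≡ 51 (mod 70).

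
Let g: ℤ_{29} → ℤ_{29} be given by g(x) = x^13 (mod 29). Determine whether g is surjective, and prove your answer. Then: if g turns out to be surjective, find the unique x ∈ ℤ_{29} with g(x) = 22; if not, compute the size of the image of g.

Since 29 is prime, the nonzero elements of ℤ_{29} form a cyclic group of order 28.
As gcd(13, 28) = 1, raising to the 13th power is a bijection on this group: if x_1^13 ≡ x_2^13 then (x_1x_2^{−1})^13 = 1, and the only element of order dividing gcd(13, 28) = 1 is 1, so x_1 = x_2.
With g(0) = 0 this makes g injective on all of ℤ_{29}, hence bijective (finite equal-size domain and codomain). In particular g is surjective.
Since g is surjective, we find the preimage of 22. The inverse of x ↦ x^13 on (ℤ_{29})^× is x ↦ x^13, because 13·13 = 169 = 6·28 + 1 ≡ 1 (mod 28) and x^{28} = 1 for x ≠ 0 (Fermat). So g⁻¹(22) = 22^13 mod 29.
Repeated squaring mod 29: 22^1 ≡ 22, 22^2 ≡ 22² = 484 ≡ 20, 22^4 ≡ 20² = 400 ≡ 23, 22^8 ≡ 23² = 529 ≡ 7. Since 13 = 8 + 4 + 1, 22^13 ≡ 7·23·22: 7·23 = 161 ≡ 16, then 16·22 = 352 ≡ 4. So 22^13 ≡ 4 (mod 29).
Hence g⁻¹(22) = 4.

4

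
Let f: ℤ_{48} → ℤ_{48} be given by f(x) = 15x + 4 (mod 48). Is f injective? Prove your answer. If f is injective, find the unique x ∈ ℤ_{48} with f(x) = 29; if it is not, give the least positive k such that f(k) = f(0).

16

We have gcd(15, 48) = 3 > 1. Taking x_1 = 0 and x_2 = 16: f(0) = 4 and f(16) = 15·16 + 4 = 244 ≡ 4 (mod 48).
So f(0) = f(16) while 0 ≠ 16, hence f is not injective.
Since f is not injective, we find the least positive k with f(k) = f(0): this means 15k ≡ 0 (mod 48), i.e. 48 ∣ 15k. Since gcd(15, 48) = 3, dividing through by 3 this holds exactly when 16 ∣ 5k, and as gcd(5, 16) = 1, exactly when 16 ∣ k.
The smallest positive such k is 16.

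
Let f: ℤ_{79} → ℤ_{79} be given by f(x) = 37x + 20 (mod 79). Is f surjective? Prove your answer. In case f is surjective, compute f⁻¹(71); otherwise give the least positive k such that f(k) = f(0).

Recall: f is surjective if every y in the codomain equals f(x) for some x in the domain.
Since gcd(37, 79) = 1, 37 is invertible modulo 79. Euclid's algorithm: 79 = 2·37 + 5, 37 = 7·5 + 2, 5 = 2·2 + 1; back-substituting gives 1 = 47·37 − 22·79, so 37⁻¹ ≡ 47 (mod 79).
Then y ↦ 47(y − 20) is a two-sided inverse to f, so every y ∈ ℤ_{79} has a preimage.
So f is surjective.
Since f is surjective, we compute f⁻¹(71): solve 37x + 20 ≡ 71 (mod 79), i.e. 37x ≡ 51 (mod 79).
Multiplying by 37⁻¹ = 47 gives x ≡ 47·51 = 2397 = 30·79 + 27 ≡ 27 (mod 79).
Check: f(27) = 37·27 + 20 = 1019 = 12·79 + 71 ≡ 71 (mod 79).

27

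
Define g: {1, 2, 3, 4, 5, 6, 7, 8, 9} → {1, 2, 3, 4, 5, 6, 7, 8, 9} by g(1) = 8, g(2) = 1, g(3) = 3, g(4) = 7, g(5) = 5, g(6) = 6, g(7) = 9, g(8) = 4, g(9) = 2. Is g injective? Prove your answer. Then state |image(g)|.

The values g(1), …, g(9) are 8, 1, 3, 7, 5, 6, 9, 4, 2 — all distinct.
So g(x_1) = g(x_2) only when x_1 = x_2, and g is injective.
The image of g is {1, 2, 3, 4, 5, 6, 7, 8, 9}, which has 9 elements.

9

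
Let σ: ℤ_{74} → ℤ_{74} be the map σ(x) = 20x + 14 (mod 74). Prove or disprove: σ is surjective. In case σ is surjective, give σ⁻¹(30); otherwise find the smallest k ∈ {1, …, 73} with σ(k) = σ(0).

Recall that σ is surjective if every y in the codomain equals σ(x) for some x in the domain.
Since gcd(20, 74) = 2, we have 20x ≡ 0 (mod 2) for all x, so σ(x) ≡ 0 (mod 2).
But 1 ≢ 0 (mod 2), so 1 ∈ ℤ_{74} has no preimage. So σ is not surjective.
Since σ is not surjective, we find the least positive k with σ(k) = σ(0): this means 20k ≡ 0 (mod 74), i.e. 74 ∣ 20k. Since gcd(20, 74) = 2, dividing through by 2 this holds exactly when 37 ∣ 10k, and as gcd(10, 37) = 1, exactly when 37 ∣ k.
The smallest positive such k is 37.

37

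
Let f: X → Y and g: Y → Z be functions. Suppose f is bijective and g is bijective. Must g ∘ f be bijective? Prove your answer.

Injectivity: if g(f(x_1)) = g(f(x_2)) then f(x_1) = f(x_2) (g injective) so x_1 = x_2 (f injective).
Surjectivity: for c ∈ Z pick b with g(b) = c, then a with f(a) = b; then (g ∘ f)(a) = c.
Thus g ∘ f is bijective.

bijective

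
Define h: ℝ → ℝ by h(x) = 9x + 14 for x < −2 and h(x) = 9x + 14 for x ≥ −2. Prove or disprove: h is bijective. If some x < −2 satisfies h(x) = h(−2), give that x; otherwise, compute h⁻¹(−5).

-19/9

Both pieces are strictly increasing (slopes 9 and 9), so each is injective on its own interval.
The left piece maps (−∞, −2) onto (−∞, −4); the right piece maps [−2, ∞) onto [−4, ∞).
Since −4 = −4, the images partition ℝ: h is injective and surjective, hence bijective.
Because the two images are disjoint, no x < −2 has h(x) = h(−2), so we compute h⁻¹(−5): −5 lies in (−∞, −4), so solve 9x + 14 = −5: x = (−5 − 14)/9 = −19/9.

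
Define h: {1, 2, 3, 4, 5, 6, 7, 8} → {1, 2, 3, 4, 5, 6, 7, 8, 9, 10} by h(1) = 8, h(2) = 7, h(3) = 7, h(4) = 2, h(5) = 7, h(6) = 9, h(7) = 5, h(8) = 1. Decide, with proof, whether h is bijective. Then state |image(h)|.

6

h(2) = 7 = h(3) with 2 ≠ 3, so h is not injective, hence not bijective.
The image of h is {1, 2, 5, 7, 8, 9}, which has 6 elements.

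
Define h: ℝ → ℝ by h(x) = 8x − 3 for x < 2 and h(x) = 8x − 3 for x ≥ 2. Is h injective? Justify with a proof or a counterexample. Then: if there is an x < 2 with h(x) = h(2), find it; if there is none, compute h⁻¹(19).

Both pieces are strictly increasing (slopes 8 and 8), so each is injective on its own interval.
The left piece maps (−∞, 2) onto (−∞, 13); the right piece maps [2, ∞) onto [13, ∞).
These images are disjoint, so no value is attained by both pieces. So h is injective.
Because the two images are disjoint, no x < 2 has h(x) = h(2), so we compute h⁻¹(19): 19 lies in [13, ∞), so solve 8x − 3 = 19: x = (19 + 3)/8 = 11/4.

11/4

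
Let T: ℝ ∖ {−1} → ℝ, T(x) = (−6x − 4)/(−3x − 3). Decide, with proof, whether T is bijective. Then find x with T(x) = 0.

-2/3

If T(x) = 2, cross-multiplying gives −3(−6x − 4) = −6(−3x − 3), which simplifies to 12 = 18 — false.  So 2 has no preimage and T is not surjective.
Therefore T is not bijective.
Solving T(x) = 0: cross-multiplying gives −6x − 4 = 0(−3x − 3), which rearranges to −6x = 4, so x = −2/3.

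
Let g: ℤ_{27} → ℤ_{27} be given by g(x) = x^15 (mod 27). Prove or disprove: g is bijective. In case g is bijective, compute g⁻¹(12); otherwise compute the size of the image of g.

7

g(0) = 0^15 = 0.
g(3): Repeated squaring mod 27: 3^1 ≡ 3, 3^2 ≡ 3² = 9, 3^4 ≡ 9² = 81 ≡ 0, 3^8 ≡ 0² = 0. Since 15 = 8 + 4 + 2 + 1, 3^15 ≡ 0·0·9·3: 0·0 = 0, then 0·9 = 0, then 0·3 = 0. So 3^15 ≡ 0 (mod 27).
So g(0) = g(3) = 0 while 0 ≠ 3, hence g is not injective, hence not bijective.
Since g is not bijective, we determine |image(g)|. Computing x^15 mod 27 for each x (by repeated squaring, reducing mod 27 at every step), the values g(0), g(1), …, g(26) are: 0, 1, 17, 0, 19, 8, 0, 10, 26, 0, 1, 17, 0, 19, 8, 0, 10, 26, 0, 1, 17, 0, 19, 8, 0, 10, 26.
The distinct values are {0, 1, 8, 10, 17, 19, 26}; there are 7 of them.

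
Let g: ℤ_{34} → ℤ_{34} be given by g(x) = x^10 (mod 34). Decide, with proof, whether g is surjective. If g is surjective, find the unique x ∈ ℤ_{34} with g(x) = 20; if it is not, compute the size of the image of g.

g(16): Repeated squaring mod 34: 16^1 ≡ 16, 16^2 ≡ 16² = 256 ≡ 18, 16^4 ≡ 18² = 324 ≡ 18, 16^8 ≡ 18² = 324 ≡ 18. Since 10 = 8 + 2, 16^10 ≡ 18·18: 18·18 = 324 ≡ 18. So 16^10 ≡ 18 (mod 34).
g(18): Repeated squaring mod 34: 18^1 ≡ 18, 18^2 ≡ 18² = 324 ≡ 18, 18^4 ≡ 18² = 324 ≡ 18, 18^8 ≡ 18² = 324 ≡ 18. Since 10 = 8 + 2, 18^10 ≡ 18·18: 18·18 = 324 ≡ 18. So 18^10 ≡ 18 (mod 34).
So g(16) = g(18) = 18 while 16 ≠ 18, so g is not injective.
A non-injective map from the 34-element set ℤ_{34} to itself takes at most 33 distinct values, so it cannot be surjective. Thus g is not surjective.
Since g is not surjective, we determine |image(g)|. Computing x^10 mod 34 for each x (by repeated squaring, reducing mod 34 at every step), the values g(0), g(1), …, g(33) are: 0, 1, 4, 25, 16, 9, 32, 19, 30, 13, 2, 15, 26, 33, 8, 21, 18, 17, 18, 21, 8, 33, 26, 15, 2, 13, 30, 19, 32, 9, 16, 25, 4, 1.
The distinct values are {0, 1, 2, 4, 8, 9, 13, 15, 16, 17, 18, 19, 21, 25, 26, 30, 32, 33}; there are 18 of them.

18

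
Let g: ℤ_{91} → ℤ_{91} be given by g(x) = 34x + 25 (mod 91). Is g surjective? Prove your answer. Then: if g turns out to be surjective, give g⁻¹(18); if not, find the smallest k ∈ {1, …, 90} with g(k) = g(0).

56

Recall that g is surjective if every y in the codomain equals g(x) for some x in the domain.
Since gcd(34, 91) = 1, 34 is invertible modulo 91. Euclid's algorithm: 91 = 2·34 + 23, 34 = 1·23 + 11, 23 = 2·11 + 1; back-substituting gives 1 = 83·34 − 31·91, so 34⁻¹ ≡ 83 (mod 91).
For any y ∈ ℤ_{91}, x = 83(y − 25) mod 91 satisfies g(x) = 34·83(y − 25) + 25 ≡ y (since 34·83 ≡ 1 mod 91). So every y has a preimage.
Therefore g is surjective.
Since g is surjective, we compute g⁻¹(18): solve 34x + 25 ≡ 18 (mod 91), i.e. 34x ≡ 84 (mod 91).
Multiplying by 34⁻¹ = 83 gives x ≡ 83·84 = 6972 = 76·91 + 56 ≡ 56 (mod 91).
Check: g(56) = 34·56 + 25 = 1929 = 21·91 + 18 ≡ 18 (mod 91).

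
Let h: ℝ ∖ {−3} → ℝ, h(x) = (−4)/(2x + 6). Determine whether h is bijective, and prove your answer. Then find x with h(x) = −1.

If h(x) = 0, cross-multiplying gives 2(−4) = 0(2x + 6), which simplifies to −8 = 0 — false.  So 0 has no preimage and h is not surjective.
Thus h is not bijective.
Solving h(x) = −1: cross-multiplying gives −4 = −1(2x + 6), which rearranges to 2x = −2, so x = −1.

-1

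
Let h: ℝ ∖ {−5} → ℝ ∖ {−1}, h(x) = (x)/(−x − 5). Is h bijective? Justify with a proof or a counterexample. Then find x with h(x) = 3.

Suppose h(a) = h(b). Cross-multiplying: (a)(−b − 5) = (b)(−a − 5).
Expanding both sides and cancelling the symmetric terms leaves −5·(a − b) = 0. Since −5 ≠ 0, a = b. Thus h is injective.
For any y ≠ −1, solving y(−x − 5) = x for x gives a well-defined x ≠ −5. So h is surjective.
So h is bijective.
Solving h(x) = 3: cross-multiplying gives x = 3(−x − 5), which rearranges to 4x = −15, so x = −15/4.

-15/4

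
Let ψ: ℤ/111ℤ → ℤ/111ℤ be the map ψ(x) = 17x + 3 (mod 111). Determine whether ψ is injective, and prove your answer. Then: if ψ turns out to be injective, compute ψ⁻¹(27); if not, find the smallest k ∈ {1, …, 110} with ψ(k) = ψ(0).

21

Recall that ψ is injective if ψ(a) = ψ(b) implies a = b.
If ψ(a) = ψ(b), then 17a ≡ 17b (mod 111). Because gcd(17, 111) = 1, we may cancel 17 to get a ≡ b (mod 111).
Thus ψ is injective.
We now compute 17⁻¹ mod 111 explicitly. Euclid's algorithm: 111 = 6·17 + 9, 17 = 1·9 + 8, 9 = 1·8 + 1; back-substituting gives 1 = 98·17 − 15·111, so 17⁻¹ ≡ 98 (mod 111).
Since ψ is injective, we find ψ⁻¹(27): we need 17x ≡ 27 − 3 ≡ 24 (mod 111). Using 17⁻¹ = 98: x ≡ 98·24 = 2352 = 21·111 + 21, so x = 21.
Check: ψ(21) = 17·21 + 3 = 360 = 3·111 + 27 ≡ 27 (mod 111).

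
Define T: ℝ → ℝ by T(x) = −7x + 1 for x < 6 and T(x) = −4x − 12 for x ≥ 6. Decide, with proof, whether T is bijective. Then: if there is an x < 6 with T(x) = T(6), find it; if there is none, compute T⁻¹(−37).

37/7

Both pieces are strictly decreasing (slopes −7 and −4), so each is injective on its own interval.
The left piece maps (−∞, 6) onto (−41, ∞); the right piece maps [6, ∞) onto (−∞, −36].
These images overlap. In particular T(6) = −36 (right piece), and solving −7x + 1 = −36 on the left piece gives x = 37/7 < 6.
So T(37/7) = T(6) with 37/7 ≠ 6, and T is not injective, hence not bijective. This x = 37/7 is the requested value below 6.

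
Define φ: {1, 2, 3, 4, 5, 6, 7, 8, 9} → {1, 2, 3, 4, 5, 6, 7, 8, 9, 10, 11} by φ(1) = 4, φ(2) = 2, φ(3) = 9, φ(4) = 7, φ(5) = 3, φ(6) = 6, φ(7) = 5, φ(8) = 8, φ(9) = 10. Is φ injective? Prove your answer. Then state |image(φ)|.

The values φ(1), …, φ(9) are 4, 2, 9, 7, 3, 6, 5, 8, 10 — all distinct.
So φ(u) = φ(v) only when u = v, and φ is injective.
The image of φ is {2, 3, 4, 5, 6, 7, 8, 9, 10}, which has 9 elements.

9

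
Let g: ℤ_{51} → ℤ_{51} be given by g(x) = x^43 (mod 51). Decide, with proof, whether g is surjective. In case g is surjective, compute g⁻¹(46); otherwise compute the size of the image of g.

Computing x^43 mod 51 for each x (by repeated squaring, reducing mod 51 at every step), the values g(0), g(1), …, g(50) are: 0, 1, 8, 24, 13, 11, 39, 31, 2, 15, 37, 29, 6, 4, 44, 9, 16, 17, 18, 25, 41, 30, 28, 5, 48, 19, 32, 3, 46, 23, 21, 10, 26, 33, 34, 35, 42, 7, 47, 45, 22, 14, 36, 49, 20, 12, 40, 38, 27, 43, 50.
Every element of ℤ_{51} appears exactly once in this list, so g is a bijection, and in particular surjective.
Since g is surjective, we read off the preimage of 46 from the same table: g(28) = 46, so g⁻¹(46) = 28.

28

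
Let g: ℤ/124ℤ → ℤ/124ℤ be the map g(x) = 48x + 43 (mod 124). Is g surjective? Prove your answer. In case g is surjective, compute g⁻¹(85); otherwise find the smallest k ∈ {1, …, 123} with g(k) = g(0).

31

Since gcd(48, 124) = 4, we have 48x ≡ 0 (mod 4) for all x, so g(x) ≡ 3 (mod 4).
But 0 ≢ 3 (mod 4), so 0 ∈ ℤ/124ℤ has no preimage. Hence g is not surjective.
Since g is not surjective, we find the least positive k with g(k) = g(0): this means 48k ≡ 0 (mod 124), i.e. 124 ∣ 48k. Since gcd(48, 124) = 4, dividing through by 4 this holds exactly when 31 ∣ 12k, and as gcd(12, 31) = 1, exactly when 31 ∣ k.
The smallest positive such k is 31.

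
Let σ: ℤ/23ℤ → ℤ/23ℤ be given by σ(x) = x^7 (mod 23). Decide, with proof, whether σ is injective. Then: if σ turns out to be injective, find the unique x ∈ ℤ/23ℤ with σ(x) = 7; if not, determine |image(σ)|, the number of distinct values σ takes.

Since 23 is prime, the nonzero elements of ℤ/23ℤ form a cyclic group of order 22.
As gcd(7, 22) = 1, raising to the 7th power is a bijection on this group: if u^7 ≡ v^7 then (uv^{−1})^7 = 1, and the only element of order dividing gcd(7, 22) = 1 is 1, so u = v.
With σ(0) = 0 this makes σ injective on all of ℤ/23ℤ, hence bijective (finite equal-size domain and codomain). In particular σ is injective.
Since σ is injective, we find the preimage of 7. The inverse of x ↦ x^7 on (ℤ/23ℤ)^× is x ↦ x^19, because 7·19 = 133 = 6·22 + 1 ≡ 1 (mod 22) and x^{22} = 1 for x ≠ 0 (Fermat). So σ⁻¹(7) = 7^19 mod 23.
Repeated squaring mod 23: 7^1 ≡ 7, 7^2 ≡ 7² = 49 ≡ 3, 7^4 ≡ 3² = 9, 7^8 ≡ 9² = 81 ≡ 12, 7^16 ≡ 12² = 144 ≡ 6. Since 19 = 16 + 2 + 1, 7^19 ≡ 6·3·7: 6·3 = 18, then 18·7 = 126 ≡ 11. So 7^19 ≡ 11 (mod 23).
Hence σ⁻¹(7) = 11.

11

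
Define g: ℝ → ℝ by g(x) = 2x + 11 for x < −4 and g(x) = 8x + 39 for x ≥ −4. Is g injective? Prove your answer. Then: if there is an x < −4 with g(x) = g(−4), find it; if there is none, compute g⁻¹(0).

-11/2

Both pieces are strictly increasing (slopes 2 and 8), so each is injective on its own interval.
The left piece maps (−∞, −4) onto (−∞, 3); the right piece maps [−4, ∞) onto [7, ∞).
These images are disjoint, so no value is attained by both pieces. Hence g is injective.
Because the two images are disjoint, no x < −4 has g(x) = g(−4), so we compute g⁻¹(0): 0 lies in (−∞, 3), so solve 2x + 11 = 0: x = (0 − 11)/2 = −11/2.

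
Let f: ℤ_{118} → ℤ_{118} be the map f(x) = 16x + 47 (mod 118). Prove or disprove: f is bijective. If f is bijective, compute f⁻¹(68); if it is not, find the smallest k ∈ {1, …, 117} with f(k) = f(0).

59

We have gcd(16, 118) = 2 > 1. Taking a = 0 and b = 59: f(0) = 47 and f(59) = 16·59 + 47 = 991 ≡ 47 (mod 118).
So f(0) = f(59) while 0 ≠ 59, so f is not injective, hence not bijective.
Since f is not bijective, we find the least positive k with f(k) = f(0): this means 16k ≡ 0 (mod 118), i.e. 118 ∣ 16k. Since gcd(16, 118) = 2, dividing through by 2 this holds exactly when 59 ∣ 8k, and as gcd(8, 59) = 1, exactly when 59 ∣ k.
The smallest positive such k is 59.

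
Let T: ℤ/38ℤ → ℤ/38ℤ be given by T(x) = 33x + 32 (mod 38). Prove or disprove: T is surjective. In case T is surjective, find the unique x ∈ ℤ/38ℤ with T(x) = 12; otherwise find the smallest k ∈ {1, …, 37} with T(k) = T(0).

4

Since gcd(33, 38) = 1, 33 is invertible modulo 38. Euclid's algorithm: 38 = 1·33 + 5, 33 = 6·5 + 3, 5 = 1·3 + 2, 3 = 1·2 + 1; back-substituting gives 1 = 15·33 − 13·38, so 33⁻¹ ≡ 15 (mod 38).
Then y ↦ 15(y − 32) is a two-sided inverse to T, so every y ∈ ℤ/38ℤ has a preimage.
Therefore T is surjective.
Since T is surjective, we find T⁻¹(12): we need 33x ≡ 12 − 32 ≡ 18 (mod 38). Using 33⁻¹ = 15: x ≡ 15·18 = 270 = 7·38 + 4, so x = 4.
Check: T(4) = 33·4 + 32 = 164 = 4·38 + 12 ≡ 12 (mod 38).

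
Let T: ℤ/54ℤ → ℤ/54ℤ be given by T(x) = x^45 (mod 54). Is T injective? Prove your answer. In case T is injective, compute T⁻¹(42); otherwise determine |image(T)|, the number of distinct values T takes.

T(0) = 0^45 = 0.
T(6): Repeated squaring mod 54: 6^1 ≡ 6, 6^2 ≡ 6² = 36, 6^4 ≡ 36² = 1296 ≡ 0, 6^8 ≡ 0² = 0, 6^16 ≡ 0² = 0, 6^32 ≡ 0² = 0. Since 45 = 32 + 8 + 4 + 1, 6^45 ≡ 0·0·0·6: 0·0 = 0, then 0·0 = 0, then 0·6 = 0. So 6^45 ≡ 0 (mod 54).
So T(0) = T(6) = 0 while 0 ≠ 6, therefore T is not injective.
Since T is not injective, we determine |image(T)|. Computing x^45 mod 54 for each x (by repeated squaring, reducing mod 54 at every step), the values T(0), T(1), …, T(53) are: 0, 1, 26, 27, 28, 53, 0, 1, 26, 27, 28, 53, 0, 1, 26, 27, 28, 53, 0, 1, 26, 27, 28, 53, 0, 1, 26, 27, 28, 53, 0, 1, 26, 27, 28, 53, 0, 1, 26, 27, 28, 53, 0, 1, 26, 27, 28, 53, 0, 1, 26, 27, 28, 53.
The distinct values are {0, 1, 26, 27, 28, 53}; there are 6 of them.

6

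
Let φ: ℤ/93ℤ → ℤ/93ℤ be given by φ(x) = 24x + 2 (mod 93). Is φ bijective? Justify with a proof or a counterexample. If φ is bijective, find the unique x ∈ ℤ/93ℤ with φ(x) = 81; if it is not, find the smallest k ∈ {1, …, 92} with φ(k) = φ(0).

31

Recall that φ is injective when φ(s) = φ(t) forces s = t.
We have gcd(24, 93) = 3 > 1. Taking s = 0 and t = 31: φ(0) = 2 and φ(31) = 24·31 + 2 = 746 ≡ 2 (mod 93).
So φ(0) = φ(31) while 0 ≠ 31, thus φ is not injective, hence not bijective.
Since φ is not bijective, we find the least positive k with φ(k) = φ(0): this means 24k ≡ 0 (mod 93), i.e. 93 ∣ 24k. Since gcd(24, 93) = 3, dividing through by 3 this holds exactly when 31 ∣ 8k, and as gcd(8, 31) = 1, exactly when 31 ∣ k.
The smallest positive such k is 31.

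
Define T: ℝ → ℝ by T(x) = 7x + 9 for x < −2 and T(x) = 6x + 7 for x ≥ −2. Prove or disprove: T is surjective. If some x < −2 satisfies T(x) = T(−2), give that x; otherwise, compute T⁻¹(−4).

Both pieces are strictly increasing (slopes 7 and 6), so each is injective on its own interval.
The left piece maps (−∞, −2) onto (−∞, −5); the right piece maps [−2, ∞) onto [−5, ∞).
These images together cover ℝ, so T is surjective.
Because the two images are disjoint, no x < −2 has T(x) = T(−2), so we compute T⁻¹(−4): −4 lies in [−5, ∞), so solve 6x + 7 = −4: x = (−4 − 7)/6 = −11/6.

-11/6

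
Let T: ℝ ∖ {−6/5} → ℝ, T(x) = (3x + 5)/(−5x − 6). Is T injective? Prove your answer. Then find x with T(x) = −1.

-1/2

Suppose T(a) = T(b). Cross-multiplying: (3a + 5)(−5b − 6) = (3b + 5)(−5a − 6).
Expanding both sides and cancelling the symmetric terms leaves 7·(a − b) = 0. Since 7 ≠ 0, a = b. Hence T is injective.
Solving T(x) = −1: cross-multiplying gives 3x + 5 = −1(−5x − 6), which rearranges to −2x = 1, so x = −1/2.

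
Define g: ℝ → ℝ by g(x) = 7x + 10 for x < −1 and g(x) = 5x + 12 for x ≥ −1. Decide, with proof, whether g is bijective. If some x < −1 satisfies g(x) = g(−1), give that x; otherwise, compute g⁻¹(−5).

Both pieces are strictly increasing (slopes 7 and 5), so each is injective on its own interval.
The left piece maps (−∞, −1) onto (−∞, 3); the right piece maps [−1, ∞) onto [7, ∞).
The images leave a gap (3 has no preimage), so g is not surjective, hence not bijective.
Because the two images are disjoint, no x < −1 has g(x) = g(−1), so we compute g⁻¹(−5): −5 lies in (−∞, 3), so solve 7x + 10 = −5: x = (−5 − 10)/7 = −15/7.

-15/7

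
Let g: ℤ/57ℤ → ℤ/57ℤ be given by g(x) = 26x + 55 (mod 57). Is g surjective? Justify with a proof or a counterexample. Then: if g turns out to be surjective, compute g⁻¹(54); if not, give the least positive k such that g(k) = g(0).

46

Since gcd(26, 57) = 1, 26 is invertible modulo 57. Euclid's algorithm: 57 = 2·26 + 5, 26 = 5·5 + 1; back-substituting gives 1 = 11·26 − 5·57, so 26⁻¹ ≡ 11 (mod 57).
For any y ∈ ℤ/57ℤ, x = 11(y − 55) mod 57 satisfies g(x) = 26·11(y − 55) + 55 ≡ y (since 26·11 ≡ 1 mod 57). So every y has a preimage.
So g is surjective.
Since g is surjective, we compute g⁻¹(54): solve 26x + 55 ≡ 54 (mod 57), i.e. 26x ≡ 56 (mod 57).
Multiplying by 26⁻¹ = 11 gives x ≡ 11·56 = 616 = 10·57 + 46 ≡ 46 (mod 57).
Check: g(46) = 26·46 + 55 = 1251 = 21·57 + 54 ≡ 54 (mod 57).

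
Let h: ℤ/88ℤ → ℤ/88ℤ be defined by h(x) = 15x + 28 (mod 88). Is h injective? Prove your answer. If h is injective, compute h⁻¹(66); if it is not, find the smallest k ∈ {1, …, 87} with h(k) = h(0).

26

Recall that h is injective if h(x_1) = h(x_2) implies x_1 = x_2.
If h(x_1) = h(x_2), then 15x_1 ≡ 15x_2 (mod 88). Because gcd(15, 88) = 1, we may cancel 15 to get x_1 ≡ x_2 (mod 88).
Thus h is injective.
We now compute 15⁻¹ mod 88 explicitly. Euclid's algorithm: 88 = 5·15 + 13, 15 = 1·13 + 2, 13 = 6·2 + 1; back-substituting gives 1 = 47·15 − 8·88, so 15⁻¹ ≡ 47 (mod 88).
Since h is injective, we compute h⁻¹(66): solve 15x + 28 ≡ 66 (mod 88), i.e. 15x ≡ 38 (mod 88).
Multiplying by 15⁻¹ = 47 gives x ≡ 47·38 = 1786 = 20·88 + 26 ≡ 26 (mod 88).
Check: h(26) = 15·26 + 28 = 418 = 4·88 + 66 ≡ 66 (mod 88).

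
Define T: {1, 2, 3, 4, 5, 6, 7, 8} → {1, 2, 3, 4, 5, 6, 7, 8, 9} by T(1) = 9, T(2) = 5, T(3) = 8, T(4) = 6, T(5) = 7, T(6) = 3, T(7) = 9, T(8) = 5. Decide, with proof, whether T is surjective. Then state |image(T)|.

6

No element maps to 1, so T is not surjective.
The image of T is {3, 5, 6, 7, 8, 9}, which has 6 elements.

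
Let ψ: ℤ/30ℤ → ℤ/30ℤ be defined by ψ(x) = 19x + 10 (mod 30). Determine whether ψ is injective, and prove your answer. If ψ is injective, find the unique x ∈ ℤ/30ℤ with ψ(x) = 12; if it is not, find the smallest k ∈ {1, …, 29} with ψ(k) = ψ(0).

Suppose ψ(u) = ψ(v) in ℤ/30ℤ. Then 19u + 10 ≡ 19v + 10 (mod 30), hence 19(u − v) ≡ 0 (mod 30).
Since gcd(19, 30) = 1, 19 is invertible modulo 30, thus u − v ≡ 0 (mod 30), i.e. u = v.
Therefore ψ is injective.
We now compute 19⁻¹ mod 30 explicitly. Euclid's algorithm: 30 = 1·19 + 11, 19 = 1·11 + 8, 11 = 1·8 + 3, 8 = 2·3 + 2, 3 = 1·2 + 1; back-substituting gives 1 = 19·19 − 12·30, so 19⁻¹ ≡ 19 (mod 30).
Since ψ is injective, we compute ψ⁻¹(12): solve 19x + 10 ≡ 12 (mod 30), i.e. 19x ≡ 2 (mod 30).
Multiplying by 19⁻¹ = 19 gives x ≡ 19·2 = 38 = 1·30 + 8 ≡ 8 (mod 30).
Check: ψ(8) = 19·8 + 10 = 162 = 5·30 + 12 ≡ 12 (mod 30).

8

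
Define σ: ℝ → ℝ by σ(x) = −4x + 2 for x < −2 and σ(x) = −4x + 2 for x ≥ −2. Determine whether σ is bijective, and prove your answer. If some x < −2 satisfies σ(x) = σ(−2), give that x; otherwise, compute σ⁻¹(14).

-3

Both pieces are strictly decreasing (slopes −4 and −4), so each is injective on its own interval.
The left piece maps (−∞, −2) onto (10, ∞); the right piece maps [−2, ∞) onto (−∞, 10].
Since 10 = 10, the images partition ℝ: σ is injective and surjective, hence bijective.
Because the two images are disjoint, no x < −2 has σ(x) = σ(−2), so we compute σ⁻¹(14): 14 lies in (10, ∞), so solve −4x + 2 = 14: x = (14 − 2)/(−4) = −3.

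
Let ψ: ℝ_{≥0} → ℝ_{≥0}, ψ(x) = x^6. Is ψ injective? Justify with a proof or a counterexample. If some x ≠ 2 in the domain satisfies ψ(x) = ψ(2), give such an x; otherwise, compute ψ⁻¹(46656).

On ℝ_{≥0}, x ↦ x^6 is strictly increasing, so ψ(x_1) = ψ(x_2) forces x_1 = x_2. So ψ is injective.
Since x ↦ x^6 is strictly increasing on ℝ_{≥0}, it is injective there, so no x ≠ 2 in the domain has ψ(x) = ψ(2). We therefore compute ψ⁻¹(46656) = 46656^{1/6} = 6 (indeed 6^6 = 46656).

6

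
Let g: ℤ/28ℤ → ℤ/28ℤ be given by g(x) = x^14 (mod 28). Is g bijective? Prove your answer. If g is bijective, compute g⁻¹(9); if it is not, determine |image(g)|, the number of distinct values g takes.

g(6): Repeated squaring mod 28: 6^1 ≡ 6, 6^2 ≡ 6² = 36 ≡ 8, 6^4 ≡ 8² = 64 ≡ 8, 6^8 ≡ 8² = 64 ≡ 8. Since 14 = 8 + 4 + 2, 6^14 ≡ 8·8·8: 8·8 = 64 ≡ 8, then 8·8 = 64 ≡ 8. So 6^14 ≡ 8 (mod 28).
g(8): Repeated squaring mod 28: 8^1 ≡ 8, 8^2 ≡ 8² = 64 ≡ 8, 8^4 ≡ 8² = 64 ≡ 8, 8^8 ≡ 8² = 64 ≡ 8. Since 14 = 8 + 4 + 2, 8^14 ≡ 8·8·8: 8·8 = 64 ≡ 8, then 8·8 = 64 ≡ 8. So 8^14 ≡ 8 (mod 28).
So g(6) = g(8) = 8 while 6 ≠ 8, hence g is not injective, hence not bijective.
Since g is not bijective, we determine |image(g)|. Computing x^14 mod 28 for each x (by repeated squaring, reducing mod 28 at every step), the values g(0), g(1), …, g(27) are: 0, 1, 4, 9, 16, 25, 8, 21, 8, 25, 16, 9, 4, 1, 0, 1, 4, 9, 16, 25, 8, 21, 8, 25, 16, 9, 4, 1.
The distinct values are {0, 1, 4, 8, 9, 16, 21, 25}; there are 8 of them.

8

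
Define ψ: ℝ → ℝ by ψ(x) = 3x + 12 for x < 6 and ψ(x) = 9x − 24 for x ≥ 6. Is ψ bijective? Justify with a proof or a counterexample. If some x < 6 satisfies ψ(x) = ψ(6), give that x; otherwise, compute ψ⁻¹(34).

Both pieces are strictly increasing (slopes 3 and 9), so each is injective on its own interval.
The left piece maps (−∞, 6) onto (−∞, 30); the right piece maps [6, ∞) onto [30, ∞).
Since 30 = 30, the images partition ℝ: ψ is injective and surjective, hence bijective.
Because the two images are disjoint, no x < 6 has ψ(x) = ψ(6), so we compute ψ⁻¹(34): 34 lies in [30, ∞), so solve 9x − 24 = 34: x = (34 + 24)/9 = 58/9.

58/9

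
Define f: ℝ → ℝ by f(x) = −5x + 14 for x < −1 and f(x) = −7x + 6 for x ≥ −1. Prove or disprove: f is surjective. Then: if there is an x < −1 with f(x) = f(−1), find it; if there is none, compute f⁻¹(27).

-13/5

Both pieces are strictly decreasing (slopes −5 and −7), so each is injective on its own interval.
The left piece maps (−∞, −1) onto (19, ∞); the right piece maps [−1, ∞) onto (−∞, 13].
The union (19, ∞) ∪ (−∞, 13] omits the interval between 19 and 13; in particular 19 has no preimage. So f is not surjective.
Because the two images are disjoint, no x < −1 has f(x) = f(−1), so we compute f⁻¹(27): 27 lies in (19, ∞), so solve −5x + 14 = 27: x = (27 − 14)/(−5) = −13/5.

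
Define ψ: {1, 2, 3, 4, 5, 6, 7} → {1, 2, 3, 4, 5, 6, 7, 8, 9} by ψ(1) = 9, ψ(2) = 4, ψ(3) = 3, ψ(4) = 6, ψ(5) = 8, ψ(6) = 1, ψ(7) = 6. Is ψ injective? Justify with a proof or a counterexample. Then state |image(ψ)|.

ψ(4) = 6 = ψ(7) with 4 ≠ 7, so ψ is not injective.
The image of ψ is {1, 3, 4, 6, 8, 9}, which has 6 elements.

6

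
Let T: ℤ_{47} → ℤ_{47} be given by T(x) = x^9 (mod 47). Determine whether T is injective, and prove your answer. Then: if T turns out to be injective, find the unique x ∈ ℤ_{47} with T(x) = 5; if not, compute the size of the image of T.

45

Since 47 is prime, the nonzero elements of ℤ_{47} form a cyclic group of order 46.
As gcd(9, 46) = 1, raising to the 9th power is a bijection on this group: if x_1^9 ≡ x_2^9 then (x_1x_2^{−1})^9 = 1, and the only element of order dividing gcd(9, 46) = 1 is 1, so x_1 = x_2.
With T(0) = 0 this makes T injective on all of ℤ_{47}, hence bijective (finite equal-size domain and codomain). In particular T is injective.
Since T is injective, we find the preimage of 5. The inverse of x ↦ x^9 on (ℤ_{47})^× is x ↦ x^41, because 9·41 = 369 = 8·46 + 1 ≡ 1 (mod 46) and x^{46} = 1 for x ≠ 0 (Fermat). So T⁻¹(5) = 5^41 mod 47.
Repeated squaring mod 47: 5^1 ≡ 5, 5^2 ≡ 5² = 25, 5^4 ≡ 25² = 625 ≡ 14, 5^8 ≡ 14² = 196 ≡ 8, 5^16 ≡ 8² = 64 ≡ 17, 5^32 ≡ 17² = 289 ≡ 7. Since 41 = 32 + 8 + 1, 5^41 ≡ 7·8·5: 7·8 = 56 ≡ 9, then 9·5 = 45. So 5^41 ≡ 45 (mod 47).
Hence T⁻¹(5) = 45.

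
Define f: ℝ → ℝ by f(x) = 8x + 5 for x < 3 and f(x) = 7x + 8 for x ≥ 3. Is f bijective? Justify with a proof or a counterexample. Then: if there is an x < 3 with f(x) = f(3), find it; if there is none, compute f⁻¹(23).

9/4

Both pieces are strictly increasing (slopes 8 and 7), so each is injective on its own interval.
The left piece maps (−∞, 3) onto (−∞, 29); the right piece maps [3, ∞) onto [29, ∞).
Since 29 = 29, the images partition ℝ: f is injective and surjective, hence bijective.
Because the two images are disjoint, no x < 3 has f(x) = f(3), so we compute f⁻¹(23): 23 lies in (−∞, 29), so solve 8x + 5 = 23: x = (23 − 5)/8 = 9/4.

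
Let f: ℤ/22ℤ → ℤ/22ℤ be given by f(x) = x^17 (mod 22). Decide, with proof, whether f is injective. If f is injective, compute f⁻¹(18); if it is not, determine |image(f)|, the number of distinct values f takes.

2

Computing x^17 mod 22 for each x (by repeated squaring, reducing mod 22 at every step), the values f(0), f(1), …, f(21) are: 0, 1, 18, 9, 16, 3, 8, 17, 2, 15, 10, 11, 12, 7, 20, 5, 14, 19, 6, 13, 4, 21.
Every element of ℤ/22ℤ appears exactly once in this list, so f is a bijection, and in particular injective.
Since f is injective, we read off the preimage of 18 from the same table: f(2) = 18, so f⁻¹(18) = 2.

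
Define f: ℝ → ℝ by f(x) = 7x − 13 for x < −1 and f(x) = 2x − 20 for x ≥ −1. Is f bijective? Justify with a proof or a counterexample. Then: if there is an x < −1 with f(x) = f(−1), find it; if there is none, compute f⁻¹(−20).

-9/7

Both pieces are strictly increasing (slopes 7 and 2), so each is injective on its own interval.
The left piece maps (−∞, −1) onto (−∞, −20); the right piece maps [−1, ∞) onto [−22, ∞).
These images overlap. In particular f(−1) = −22 (right piece), and solving 7x − 13 = −22 on the left piece gives x = −9/7 < −1.
So f(−9/7) = f(−1) with −9/7 ≠ −1, and f is not injective, hence not bijective. This x = −9/7 is the requested value below −1.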